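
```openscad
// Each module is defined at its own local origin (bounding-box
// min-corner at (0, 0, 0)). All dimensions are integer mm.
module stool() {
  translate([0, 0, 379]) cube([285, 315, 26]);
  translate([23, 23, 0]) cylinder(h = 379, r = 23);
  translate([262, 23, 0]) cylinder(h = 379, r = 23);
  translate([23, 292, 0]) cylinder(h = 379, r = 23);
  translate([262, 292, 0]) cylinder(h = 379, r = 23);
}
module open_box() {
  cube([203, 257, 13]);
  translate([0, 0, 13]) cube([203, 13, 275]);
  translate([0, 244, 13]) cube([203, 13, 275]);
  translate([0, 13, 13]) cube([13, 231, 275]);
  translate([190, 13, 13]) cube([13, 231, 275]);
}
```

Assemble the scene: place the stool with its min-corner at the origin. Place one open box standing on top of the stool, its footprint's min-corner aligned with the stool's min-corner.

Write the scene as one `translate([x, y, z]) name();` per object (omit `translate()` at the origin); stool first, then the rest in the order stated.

stool();
translate([0, 0, 405]) open_box();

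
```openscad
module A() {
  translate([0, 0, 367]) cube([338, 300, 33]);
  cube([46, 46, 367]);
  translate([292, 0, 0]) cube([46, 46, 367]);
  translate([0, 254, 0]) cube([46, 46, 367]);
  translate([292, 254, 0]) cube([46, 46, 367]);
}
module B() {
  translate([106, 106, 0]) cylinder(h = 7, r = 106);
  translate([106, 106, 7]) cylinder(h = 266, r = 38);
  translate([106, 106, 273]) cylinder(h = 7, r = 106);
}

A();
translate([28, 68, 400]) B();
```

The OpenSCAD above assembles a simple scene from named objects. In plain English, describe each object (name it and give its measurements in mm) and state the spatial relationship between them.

A is a four-legged stool. The seat is 338×300 mm, 33 mm thick, top at z = 400 mm. It stands on four square legs, each 46×46 mm in cross-section, from z = 0 to the seat underside, each flush with a corner of the seat.

B is a spool: two coaxial disc flanges of radius 106 mm and thickness 7 mm, joined by a core cylinder of radius 38 mm and height 266 mm. The lower flange rests on z = 0 and the three cylinders share a vertical axis.

The spool is on top of the stool.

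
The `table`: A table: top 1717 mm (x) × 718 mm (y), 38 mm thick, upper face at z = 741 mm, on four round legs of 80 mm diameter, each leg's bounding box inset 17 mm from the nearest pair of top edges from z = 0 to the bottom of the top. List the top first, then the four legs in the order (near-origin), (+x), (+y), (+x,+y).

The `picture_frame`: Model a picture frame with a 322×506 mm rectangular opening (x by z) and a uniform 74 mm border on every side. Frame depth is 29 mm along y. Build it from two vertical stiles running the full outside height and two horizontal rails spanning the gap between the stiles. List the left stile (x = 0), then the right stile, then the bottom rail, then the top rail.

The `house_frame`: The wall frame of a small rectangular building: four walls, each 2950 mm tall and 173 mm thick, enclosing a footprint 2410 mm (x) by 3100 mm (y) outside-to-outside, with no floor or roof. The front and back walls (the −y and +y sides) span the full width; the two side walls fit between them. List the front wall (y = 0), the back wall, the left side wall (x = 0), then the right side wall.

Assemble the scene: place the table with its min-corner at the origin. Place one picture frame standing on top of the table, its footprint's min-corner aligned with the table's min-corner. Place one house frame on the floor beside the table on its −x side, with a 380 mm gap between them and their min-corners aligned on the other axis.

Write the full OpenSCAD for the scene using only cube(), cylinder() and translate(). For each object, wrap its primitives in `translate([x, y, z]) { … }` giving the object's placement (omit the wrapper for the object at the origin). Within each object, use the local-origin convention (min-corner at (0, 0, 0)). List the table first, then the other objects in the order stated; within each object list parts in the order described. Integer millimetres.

translate([0, 0, 703]) cube([1717, 718, 38]);
translate([57, 57, 0]) cylinder(h = 703, r = 40);
translate([1660, 57, 0]) cylinder(h = 703, r = 40);
translate([57, 661, 0]) cylinder(h = 703, r = 40);
translate([1660, 661, 0]) cylinder(h = 703, r = 40);
translate([0, 0, 741]) {
  cube([74, 29, 654]);
  translate([396, 0, 0]) cube([74, 29, 654]);
  translate([74, 0, 0]) cube([322, 29, 74]);
  translate([74, 0, 580]) cube([322, 29, 74]);
}
translate([-2790, 0, 0]) {
  cube([2410, 173, 2950]);
  translate([0, 2927, 0]) cube([2410, 173, 2950]);
  translate([0, 173, 0]) cube([173, 2754, 2950]);
  translate([2237, 173, 0]) cube([173, 2754, 2950]);
}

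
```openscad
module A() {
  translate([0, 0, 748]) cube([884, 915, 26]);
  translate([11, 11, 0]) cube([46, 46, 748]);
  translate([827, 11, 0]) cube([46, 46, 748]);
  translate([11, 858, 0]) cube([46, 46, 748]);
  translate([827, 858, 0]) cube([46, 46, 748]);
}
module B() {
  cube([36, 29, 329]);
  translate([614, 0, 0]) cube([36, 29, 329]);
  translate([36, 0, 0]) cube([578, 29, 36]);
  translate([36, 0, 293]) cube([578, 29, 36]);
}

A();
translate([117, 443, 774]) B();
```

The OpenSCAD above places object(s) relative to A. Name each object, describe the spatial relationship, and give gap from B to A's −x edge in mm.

The picture frame's min-x is at 117; the table's min-x is 0; gap = 117 mm.

A is a table. B is a picture frame. The picture frame is on top of the table, centred. The gap from the picture frame to the table's −x edge is 117 mm.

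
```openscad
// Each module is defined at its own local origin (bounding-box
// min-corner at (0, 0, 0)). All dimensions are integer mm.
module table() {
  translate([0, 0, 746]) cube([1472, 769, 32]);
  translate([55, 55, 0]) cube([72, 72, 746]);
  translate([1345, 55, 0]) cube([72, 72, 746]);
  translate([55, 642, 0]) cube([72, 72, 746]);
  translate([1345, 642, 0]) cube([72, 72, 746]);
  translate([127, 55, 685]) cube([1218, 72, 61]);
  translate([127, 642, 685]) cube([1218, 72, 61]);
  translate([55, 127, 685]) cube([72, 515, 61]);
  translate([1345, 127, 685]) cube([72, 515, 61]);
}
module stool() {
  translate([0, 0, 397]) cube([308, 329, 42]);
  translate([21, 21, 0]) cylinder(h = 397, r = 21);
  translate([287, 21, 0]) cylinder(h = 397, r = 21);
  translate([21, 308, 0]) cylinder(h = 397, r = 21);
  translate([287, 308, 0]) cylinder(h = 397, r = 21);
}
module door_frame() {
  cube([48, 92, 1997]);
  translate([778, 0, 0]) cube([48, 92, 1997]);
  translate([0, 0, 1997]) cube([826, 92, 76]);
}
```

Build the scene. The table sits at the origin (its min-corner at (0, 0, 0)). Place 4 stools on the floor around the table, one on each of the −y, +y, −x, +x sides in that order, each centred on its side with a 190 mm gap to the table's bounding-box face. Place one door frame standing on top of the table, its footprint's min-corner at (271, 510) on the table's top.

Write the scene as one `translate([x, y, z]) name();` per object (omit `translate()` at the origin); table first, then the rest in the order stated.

table();
translate([582, -519, 0]) stool();
translate([582, 959, 0]) stool();
translate([-498, 220, 0]) stool();
translate([1662, 220, 0]) stool();
translate([271, 510, 778]) door_frame();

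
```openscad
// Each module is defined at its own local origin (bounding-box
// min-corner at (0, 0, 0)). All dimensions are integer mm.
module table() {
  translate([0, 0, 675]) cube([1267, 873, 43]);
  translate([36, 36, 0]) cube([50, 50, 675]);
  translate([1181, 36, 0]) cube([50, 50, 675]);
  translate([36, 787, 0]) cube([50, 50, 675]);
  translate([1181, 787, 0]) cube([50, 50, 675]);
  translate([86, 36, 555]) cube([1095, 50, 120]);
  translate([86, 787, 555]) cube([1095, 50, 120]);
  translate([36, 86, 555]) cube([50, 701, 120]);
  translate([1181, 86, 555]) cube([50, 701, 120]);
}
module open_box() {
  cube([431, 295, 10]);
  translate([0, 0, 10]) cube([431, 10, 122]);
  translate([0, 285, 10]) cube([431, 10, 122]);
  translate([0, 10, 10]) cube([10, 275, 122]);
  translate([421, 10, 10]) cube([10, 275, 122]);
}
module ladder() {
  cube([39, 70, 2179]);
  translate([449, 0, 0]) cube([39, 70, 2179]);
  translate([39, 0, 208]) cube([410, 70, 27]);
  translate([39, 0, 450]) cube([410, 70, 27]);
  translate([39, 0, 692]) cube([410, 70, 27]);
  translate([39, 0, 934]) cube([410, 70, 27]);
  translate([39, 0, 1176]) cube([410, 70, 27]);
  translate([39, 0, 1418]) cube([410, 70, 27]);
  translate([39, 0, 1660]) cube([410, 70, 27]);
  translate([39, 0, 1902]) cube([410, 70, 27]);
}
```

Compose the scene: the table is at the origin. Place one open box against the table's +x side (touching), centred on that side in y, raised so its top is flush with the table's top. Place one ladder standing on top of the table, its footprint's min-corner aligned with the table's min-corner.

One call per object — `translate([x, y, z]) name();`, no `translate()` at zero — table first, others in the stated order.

table();
translate([1267, 289, 586]) open_box();
translate([0, 0, 718]) ladder();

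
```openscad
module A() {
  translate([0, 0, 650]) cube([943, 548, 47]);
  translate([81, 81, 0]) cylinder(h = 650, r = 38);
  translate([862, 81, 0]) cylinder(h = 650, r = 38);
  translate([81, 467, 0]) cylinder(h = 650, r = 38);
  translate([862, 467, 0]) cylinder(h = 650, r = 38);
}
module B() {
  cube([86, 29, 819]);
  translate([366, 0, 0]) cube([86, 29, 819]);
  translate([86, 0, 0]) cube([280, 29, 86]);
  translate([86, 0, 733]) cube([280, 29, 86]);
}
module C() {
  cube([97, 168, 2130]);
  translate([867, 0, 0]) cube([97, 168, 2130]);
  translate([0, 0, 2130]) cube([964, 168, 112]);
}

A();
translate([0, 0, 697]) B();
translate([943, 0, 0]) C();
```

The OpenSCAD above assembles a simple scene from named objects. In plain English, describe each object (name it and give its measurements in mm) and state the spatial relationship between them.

A is a rectangular dining table. The top is 943×548×47 mm with its upper surface at z = 697 mm. It stands on four round legs of 76 mm diameter, each leg's bounding box inset 43 mm from the nearest pair of top edges, running from the floor to the underside of the top.

B is a picture frame with a 280×647 mm rectangular opening (x by z) and a uniform 86 mm border on every side. Frame depth is 29 mm along y. It is built from two vertical stiles running the full outside height and two horizontal rails spanning the gap between the stiles.

C is a door frame. The clear opening is 770 mm wide and 2130 mm high. Two 97 mm wide jambs, 168 mm deep, stand either side of the opening from the floor to the top of the opening. A 112 mm thick head sits across the top of both jambs, spanning the full outside width of the frame.

The picture frame is on top of the table. The door frame is against the table's +x side, with their −y faces flush.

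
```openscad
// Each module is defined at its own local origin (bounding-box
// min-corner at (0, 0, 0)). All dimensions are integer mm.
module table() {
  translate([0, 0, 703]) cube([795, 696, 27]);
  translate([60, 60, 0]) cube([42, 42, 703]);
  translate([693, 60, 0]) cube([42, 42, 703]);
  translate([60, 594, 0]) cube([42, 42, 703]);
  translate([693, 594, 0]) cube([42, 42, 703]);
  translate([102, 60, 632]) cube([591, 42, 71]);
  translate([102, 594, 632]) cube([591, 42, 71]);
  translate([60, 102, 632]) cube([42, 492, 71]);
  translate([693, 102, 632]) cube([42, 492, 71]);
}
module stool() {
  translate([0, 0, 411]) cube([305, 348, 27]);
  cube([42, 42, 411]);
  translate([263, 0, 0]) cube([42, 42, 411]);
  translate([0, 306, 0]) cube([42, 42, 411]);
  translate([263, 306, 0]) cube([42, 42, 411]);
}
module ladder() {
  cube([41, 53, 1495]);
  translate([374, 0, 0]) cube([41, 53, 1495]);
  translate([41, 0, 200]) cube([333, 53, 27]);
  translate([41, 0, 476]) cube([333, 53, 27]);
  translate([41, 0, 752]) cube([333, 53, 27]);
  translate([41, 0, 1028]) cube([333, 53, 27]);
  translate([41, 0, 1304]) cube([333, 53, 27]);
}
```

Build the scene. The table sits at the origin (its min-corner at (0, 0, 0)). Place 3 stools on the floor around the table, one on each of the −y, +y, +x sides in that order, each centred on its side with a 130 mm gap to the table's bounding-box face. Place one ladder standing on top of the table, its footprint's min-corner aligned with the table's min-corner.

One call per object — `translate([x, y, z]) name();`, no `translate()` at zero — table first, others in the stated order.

table();
translate([245, -478, 0]) stool();
translate([245, 826, 0]) stool();
translate([925, 174, 0]) stool();
translate([0, 0, 730]) ladder();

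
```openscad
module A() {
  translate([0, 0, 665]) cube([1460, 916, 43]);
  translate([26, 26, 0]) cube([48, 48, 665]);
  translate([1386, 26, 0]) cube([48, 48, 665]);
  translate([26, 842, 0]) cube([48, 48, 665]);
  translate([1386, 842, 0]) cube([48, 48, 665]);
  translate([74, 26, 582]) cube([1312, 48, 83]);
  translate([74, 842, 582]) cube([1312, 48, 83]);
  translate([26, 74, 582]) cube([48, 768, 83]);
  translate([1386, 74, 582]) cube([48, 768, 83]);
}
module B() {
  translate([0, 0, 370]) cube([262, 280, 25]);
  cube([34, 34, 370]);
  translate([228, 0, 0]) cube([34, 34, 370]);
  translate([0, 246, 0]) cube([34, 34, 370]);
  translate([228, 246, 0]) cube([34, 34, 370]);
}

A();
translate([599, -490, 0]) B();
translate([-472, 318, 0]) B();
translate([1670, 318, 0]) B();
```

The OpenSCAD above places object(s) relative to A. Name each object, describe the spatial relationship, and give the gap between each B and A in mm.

A is a table. B is a stool. Three stools sit around the table at the −y, −x, +x sides. The gap between each stool and the table is 210 mm.

Each stool's nearest face is 210 mm from the table's bounding box.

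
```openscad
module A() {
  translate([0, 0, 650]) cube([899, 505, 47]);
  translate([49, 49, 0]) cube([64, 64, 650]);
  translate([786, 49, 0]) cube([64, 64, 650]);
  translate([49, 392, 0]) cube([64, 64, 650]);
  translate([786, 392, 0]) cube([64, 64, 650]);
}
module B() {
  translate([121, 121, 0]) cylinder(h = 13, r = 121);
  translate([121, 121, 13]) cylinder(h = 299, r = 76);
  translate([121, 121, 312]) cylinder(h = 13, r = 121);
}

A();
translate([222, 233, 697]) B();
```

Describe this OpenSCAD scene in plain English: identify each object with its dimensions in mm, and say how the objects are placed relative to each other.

A is a table with a 899×505 mm rectangular top, 47 mm thick, top surface at z = 697 mm, supported by four 64×64 mm square legs, each inset 49 mm from the nearest pair of top edges, running from the floor.

B is a spool: two coaxial disc flanges of radius 121 mm and thickness 13 mm, joined by a core cylinder of radius 76 mm and height 299 mm. The lower flange rests on z = 0 and the three cylinders share a vertical axis.

The spool is on top of the table.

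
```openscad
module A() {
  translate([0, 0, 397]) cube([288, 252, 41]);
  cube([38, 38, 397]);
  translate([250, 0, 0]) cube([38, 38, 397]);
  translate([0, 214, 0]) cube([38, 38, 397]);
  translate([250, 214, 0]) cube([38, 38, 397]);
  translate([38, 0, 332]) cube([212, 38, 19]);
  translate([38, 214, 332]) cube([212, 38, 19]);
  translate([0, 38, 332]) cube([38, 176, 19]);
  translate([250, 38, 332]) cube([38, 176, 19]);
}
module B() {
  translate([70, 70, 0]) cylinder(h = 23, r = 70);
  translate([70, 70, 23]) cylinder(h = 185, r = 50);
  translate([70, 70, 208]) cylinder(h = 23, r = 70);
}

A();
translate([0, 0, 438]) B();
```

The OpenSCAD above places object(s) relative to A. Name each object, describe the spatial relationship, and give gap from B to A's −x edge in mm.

A is a stool. B is a spool. The spool is on top of the stool. The gap from the spool to the stool's −x edge is 0 mm.

The spool's min-x is at 0; the stool's min-x is 0; gap = 0 mm.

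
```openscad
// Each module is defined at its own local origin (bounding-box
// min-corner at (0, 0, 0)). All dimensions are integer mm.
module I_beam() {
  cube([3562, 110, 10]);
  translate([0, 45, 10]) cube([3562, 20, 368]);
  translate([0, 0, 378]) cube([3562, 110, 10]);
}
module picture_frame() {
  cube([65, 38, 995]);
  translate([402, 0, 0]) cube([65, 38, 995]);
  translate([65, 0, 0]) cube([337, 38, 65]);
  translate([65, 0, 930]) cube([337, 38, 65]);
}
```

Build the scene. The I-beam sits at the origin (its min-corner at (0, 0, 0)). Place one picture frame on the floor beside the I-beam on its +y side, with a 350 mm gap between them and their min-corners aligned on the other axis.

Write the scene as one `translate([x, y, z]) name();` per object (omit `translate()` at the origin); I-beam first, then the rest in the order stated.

I_beam();
translate([0, 460, 0]) picture_frame();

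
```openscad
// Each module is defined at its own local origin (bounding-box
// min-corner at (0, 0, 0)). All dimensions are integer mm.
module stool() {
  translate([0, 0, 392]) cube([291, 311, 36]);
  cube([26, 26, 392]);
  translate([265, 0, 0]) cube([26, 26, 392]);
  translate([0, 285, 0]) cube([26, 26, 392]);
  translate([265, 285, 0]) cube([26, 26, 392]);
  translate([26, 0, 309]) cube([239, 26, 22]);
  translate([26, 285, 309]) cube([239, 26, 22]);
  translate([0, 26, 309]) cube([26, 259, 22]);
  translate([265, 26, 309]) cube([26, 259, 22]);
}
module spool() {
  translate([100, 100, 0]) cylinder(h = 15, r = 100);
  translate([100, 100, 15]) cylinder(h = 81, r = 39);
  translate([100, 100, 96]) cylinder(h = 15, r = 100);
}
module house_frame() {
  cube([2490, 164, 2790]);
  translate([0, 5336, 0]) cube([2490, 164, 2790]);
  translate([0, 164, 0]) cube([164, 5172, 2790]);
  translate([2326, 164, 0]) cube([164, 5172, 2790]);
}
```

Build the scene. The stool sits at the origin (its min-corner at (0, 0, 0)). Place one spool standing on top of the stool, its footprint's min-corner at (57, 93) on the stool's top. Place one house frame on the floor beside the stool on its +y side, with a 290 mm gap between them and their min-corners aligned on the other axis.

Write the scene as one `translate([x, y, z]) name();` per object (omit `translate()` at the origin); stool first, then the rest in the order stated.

stool();
translate([57, 93, 428]) spool();
translate([0, 601, 0]) house_frame();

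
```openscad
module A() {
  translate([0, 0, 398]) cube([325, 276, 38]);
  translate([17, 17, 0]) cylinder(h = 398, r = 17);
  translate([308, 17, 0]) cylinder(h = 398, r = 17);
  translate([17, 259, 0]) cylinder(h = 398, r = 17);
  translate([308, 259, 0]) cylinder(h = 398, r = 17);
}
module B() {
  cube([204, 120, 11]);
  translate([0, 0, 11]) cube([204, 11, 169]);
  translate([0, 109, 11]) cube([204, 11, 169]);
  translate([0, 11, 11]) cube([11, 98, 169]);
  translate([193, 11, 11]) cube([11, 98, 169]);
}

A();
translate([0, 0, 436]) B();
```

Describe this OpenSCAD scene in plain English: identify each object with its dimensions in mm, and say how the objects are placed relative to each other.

A is a four-legged stool. The seat is 325×276 mm, 38 mm thick, top at z = 436 mm. It stands on four round legs, each 34 mm in diameter, from z = 0 to the seat underside, each leg's axis is inset half a diameter from the nearest pair of seat edges (so the leg's bounding box is flush with the corner).

B is an open storage box with external size 204×120×180 mm and wall thickness 11 mm (the base is also 11 mm thick). The base covers the whole footprint; the four walls stand on the base, with the y-facing walls full-width and the x-facing walls fitting between their inner faces.

The open box is on top of the stool.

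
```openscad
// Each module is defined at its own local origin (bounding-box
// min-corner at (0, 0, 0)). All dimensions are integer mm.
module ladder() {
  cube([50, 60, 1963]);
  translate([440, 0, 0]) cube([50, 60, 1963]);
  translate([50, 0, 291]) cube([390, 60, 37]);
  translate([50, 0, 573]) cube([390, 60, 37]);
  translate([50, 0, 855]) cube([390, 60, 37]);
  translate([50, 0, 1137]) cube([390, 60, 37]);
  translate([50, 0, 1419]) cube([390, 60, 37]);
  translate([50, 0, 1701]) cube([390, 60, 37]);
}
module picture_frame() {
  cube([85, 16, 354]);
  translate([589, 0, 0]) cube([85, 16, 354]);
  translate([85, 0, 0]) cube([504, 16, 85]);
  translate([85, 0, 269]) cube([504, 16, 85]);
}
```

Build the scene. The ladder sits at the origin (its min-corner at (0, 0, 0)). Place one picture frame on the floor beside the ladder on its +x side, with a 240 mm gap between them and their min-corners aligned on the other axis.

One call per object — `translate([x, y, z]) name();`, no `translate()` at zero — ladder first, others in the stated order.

ladder();
translate([730, 0, 0]) picture_frame();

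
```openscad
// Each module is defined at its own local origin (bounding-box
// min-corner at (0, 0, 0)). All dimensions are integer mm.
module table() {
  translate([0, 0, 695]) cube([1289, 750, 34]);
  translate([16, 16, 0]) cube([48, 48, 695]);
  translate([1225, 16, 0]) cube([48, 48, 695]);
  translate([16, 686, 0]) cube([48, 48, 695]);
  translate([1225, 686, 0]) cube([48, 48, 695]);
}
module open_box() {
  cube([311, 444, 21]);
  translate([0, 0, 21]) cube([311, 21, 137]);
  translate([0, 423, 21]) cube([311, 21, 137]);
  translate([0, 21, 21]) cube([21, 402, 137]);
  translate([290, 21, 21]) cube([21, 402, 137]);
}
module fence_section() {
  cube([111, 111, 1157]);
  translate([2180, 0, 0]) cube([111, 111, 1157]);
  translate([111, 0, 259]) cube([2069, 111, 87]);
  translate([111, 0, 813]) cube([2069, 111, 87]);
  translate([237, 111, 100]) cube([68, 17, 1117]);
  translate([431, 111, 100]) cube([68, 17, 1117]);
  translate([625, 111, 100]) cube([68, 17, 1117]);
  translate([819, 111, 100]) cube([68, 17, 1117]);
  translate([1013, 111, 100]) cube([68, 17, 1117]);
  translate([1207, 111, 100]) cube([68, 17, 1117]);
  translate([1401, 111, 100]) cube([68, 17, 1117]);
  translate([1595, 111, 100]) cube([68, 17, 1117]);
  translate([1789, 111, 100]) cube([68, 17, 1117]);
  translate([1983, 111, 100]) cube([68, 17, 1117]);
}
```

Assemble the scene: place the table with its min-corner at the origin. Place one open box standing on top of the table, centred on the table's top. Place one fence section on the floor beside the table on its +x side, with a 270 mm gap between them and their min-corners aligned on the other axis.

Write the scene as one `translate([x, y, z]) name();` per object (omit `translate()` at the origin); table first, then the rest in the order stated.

table();
translate([489, 153, 729]) open_box();
translate([1559, 0, 0]) fence_section();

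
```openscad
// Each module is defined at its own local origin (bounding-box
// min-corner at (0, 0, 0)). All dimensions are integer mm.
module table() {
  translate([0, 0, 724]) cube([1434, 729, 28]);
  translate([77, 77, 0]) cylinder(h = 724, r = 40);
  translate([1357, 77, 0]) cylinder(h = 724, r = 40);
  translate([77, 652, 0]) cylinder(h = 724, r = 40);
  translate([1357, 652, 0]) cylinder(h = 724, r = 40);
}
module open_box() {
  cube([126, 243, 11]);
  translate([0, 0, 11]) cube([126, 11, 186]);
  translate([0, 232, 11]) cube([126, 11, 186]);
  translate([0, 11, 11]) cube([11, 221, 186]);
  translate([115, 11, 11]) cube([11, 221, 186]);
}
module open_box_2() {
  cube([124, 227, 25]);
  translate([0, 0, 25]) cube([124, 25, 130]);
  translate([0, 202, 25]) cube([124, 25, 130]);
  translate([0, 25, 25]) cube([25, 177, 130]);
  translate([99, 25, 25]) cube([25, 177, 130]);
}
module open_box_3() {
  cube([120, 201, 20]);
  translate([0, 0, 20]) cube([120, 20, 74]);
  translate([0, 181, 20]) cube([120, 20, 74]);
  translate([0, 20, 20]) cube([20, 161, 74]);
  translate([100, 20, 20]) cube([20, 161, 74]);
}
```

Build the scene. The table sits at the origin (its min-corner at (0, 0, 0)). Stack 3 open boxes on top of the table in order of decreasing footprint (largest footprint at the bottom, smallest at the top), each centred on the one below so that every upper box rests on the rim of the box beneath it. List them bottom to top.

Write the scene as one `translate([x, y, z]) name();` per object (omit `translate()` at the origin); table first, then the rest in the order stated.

table();
translate([654, 243, 752]) open_box();
translate([655, 251, 949]) open_box_2();
translate([657, 264, 1104]) open_box_3();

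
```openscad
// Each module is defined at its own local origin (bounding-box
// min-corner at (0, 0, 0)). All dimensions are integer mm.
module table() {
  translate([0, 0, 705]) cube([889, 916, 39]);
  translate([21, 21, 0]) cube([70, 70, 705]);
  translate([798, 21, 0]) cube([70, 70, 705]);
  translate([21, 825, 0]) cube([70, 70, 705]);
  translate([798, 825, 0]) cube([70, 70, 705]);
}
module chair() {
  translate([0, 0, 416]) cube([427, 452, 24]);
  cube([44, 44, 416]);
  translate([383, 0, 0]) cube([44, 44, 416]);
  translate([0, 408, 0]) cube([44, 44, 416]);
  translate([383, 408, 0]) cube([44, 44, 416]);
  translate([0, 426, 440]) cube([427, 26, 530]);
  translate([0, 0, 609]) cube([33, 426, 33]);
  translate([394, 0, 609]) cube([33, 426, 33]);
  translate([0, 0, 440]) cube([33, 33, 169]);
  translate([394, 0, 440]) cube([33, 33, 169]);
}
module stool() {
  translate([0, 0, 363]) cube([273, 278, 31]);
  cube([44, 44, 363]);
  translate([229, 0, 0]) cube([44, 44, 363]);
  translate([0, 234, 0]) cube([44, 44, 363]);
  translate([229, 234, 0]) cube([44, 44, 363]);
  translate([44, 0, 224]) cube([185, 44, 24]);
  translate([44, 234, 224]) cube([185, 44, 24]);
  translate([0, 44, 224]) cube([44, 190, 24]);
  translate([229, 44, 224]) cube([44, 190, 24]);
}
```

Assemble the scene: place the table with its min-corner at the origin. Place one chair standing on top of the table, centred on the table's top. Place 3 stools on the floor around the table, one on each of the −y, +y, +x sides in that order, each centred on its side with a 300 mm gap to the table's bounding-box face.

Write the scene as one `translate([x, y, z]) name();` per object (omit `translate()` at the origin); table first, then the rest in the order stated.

table();
translate([231, 232, 744]) chair();
translate([308, -578, 0]) stool();
translate([308, 1216, 0]) stool();
translate([1189, 319, 0]) stool();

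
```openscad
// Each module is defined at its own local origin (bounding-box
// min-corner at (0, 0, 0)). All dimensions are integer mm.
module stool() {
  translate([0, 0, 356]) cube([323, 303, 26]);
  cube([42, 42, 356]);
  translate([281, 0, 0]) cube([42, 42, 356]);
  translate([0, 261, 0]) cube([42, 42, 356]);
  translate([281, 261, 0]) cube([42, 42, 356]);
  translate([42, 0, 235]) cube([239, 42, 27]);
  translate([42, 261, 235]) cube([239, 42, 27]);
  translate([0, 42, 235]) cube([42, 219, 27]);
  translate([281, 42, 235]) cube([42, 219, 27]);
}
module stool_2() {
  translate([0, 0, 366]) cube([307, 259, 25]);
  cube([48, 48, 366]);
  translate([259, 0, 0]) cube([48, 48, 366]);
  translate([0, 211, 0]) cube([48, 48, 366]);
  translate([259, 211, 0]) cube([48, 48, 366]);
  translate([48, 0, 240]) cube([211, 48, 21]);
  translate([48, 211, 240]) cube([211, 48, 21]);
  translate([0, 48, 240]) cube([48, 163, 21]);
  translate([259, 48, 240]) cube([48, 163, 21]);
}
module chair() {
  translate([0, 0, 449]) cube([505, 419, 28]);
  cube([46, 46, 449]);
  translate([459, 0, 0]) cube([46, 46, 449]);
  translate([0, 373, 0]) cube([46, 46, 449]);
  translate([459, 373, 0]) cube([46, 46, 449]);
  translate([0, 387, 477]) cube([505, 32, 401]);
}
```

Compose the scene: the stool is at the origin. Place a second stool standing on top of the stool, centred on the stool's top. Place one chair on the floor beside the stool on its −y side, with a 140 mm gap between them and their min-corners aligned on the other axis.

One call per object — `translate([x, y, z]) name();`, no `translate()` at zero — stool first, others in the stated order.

stool();
translate([8, 22, 382]) stool_2();
translate([0, -559, 0]) chair();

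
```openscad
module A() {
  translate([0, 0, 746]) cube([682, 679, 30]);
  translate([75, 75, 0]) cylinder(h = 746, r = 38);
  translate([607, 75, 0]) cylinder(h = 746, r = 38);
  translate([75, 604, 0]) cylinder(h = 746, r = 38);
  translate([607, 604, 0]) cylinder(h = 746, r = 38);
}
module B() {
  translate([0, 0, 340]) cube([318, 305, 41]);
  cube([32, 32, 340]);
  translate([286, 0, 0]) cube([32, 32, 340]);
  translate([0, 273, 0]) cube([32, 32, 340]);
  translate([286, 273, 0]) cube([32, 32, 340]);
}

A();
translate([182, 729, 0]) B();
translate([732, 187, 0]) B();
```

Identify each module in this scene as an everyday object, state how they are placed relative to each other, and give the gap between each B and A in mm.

Each stool's nearest face is 50 mm from the table's bounding box.

A is a table. B is a stool. Two stools sit around the table at the +y, +x sides. The gap between each stool and the table is 50 mm.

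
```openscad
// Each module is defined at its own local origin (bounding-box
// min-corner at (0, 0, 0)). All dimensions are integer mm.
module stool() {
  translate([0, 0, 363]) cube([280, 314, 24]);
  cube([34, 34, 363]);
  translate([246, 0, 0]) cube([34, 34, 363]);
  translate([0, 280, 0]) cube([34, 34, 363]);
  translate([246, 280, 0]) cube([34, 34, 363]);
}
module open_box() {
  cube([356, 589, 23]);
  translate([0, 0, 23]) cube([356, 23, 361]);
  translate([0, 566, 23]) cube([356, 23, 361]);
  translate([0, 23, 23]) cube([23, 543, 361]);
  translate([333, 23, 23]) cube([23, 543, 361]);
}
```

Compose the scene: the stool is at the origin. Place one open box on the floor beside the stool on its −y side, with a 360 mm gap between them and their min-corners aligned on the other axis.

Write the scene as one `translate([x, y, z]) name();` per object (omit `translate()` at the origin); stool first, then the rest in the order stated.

stool();
translate([0, -949, 0]) open_box();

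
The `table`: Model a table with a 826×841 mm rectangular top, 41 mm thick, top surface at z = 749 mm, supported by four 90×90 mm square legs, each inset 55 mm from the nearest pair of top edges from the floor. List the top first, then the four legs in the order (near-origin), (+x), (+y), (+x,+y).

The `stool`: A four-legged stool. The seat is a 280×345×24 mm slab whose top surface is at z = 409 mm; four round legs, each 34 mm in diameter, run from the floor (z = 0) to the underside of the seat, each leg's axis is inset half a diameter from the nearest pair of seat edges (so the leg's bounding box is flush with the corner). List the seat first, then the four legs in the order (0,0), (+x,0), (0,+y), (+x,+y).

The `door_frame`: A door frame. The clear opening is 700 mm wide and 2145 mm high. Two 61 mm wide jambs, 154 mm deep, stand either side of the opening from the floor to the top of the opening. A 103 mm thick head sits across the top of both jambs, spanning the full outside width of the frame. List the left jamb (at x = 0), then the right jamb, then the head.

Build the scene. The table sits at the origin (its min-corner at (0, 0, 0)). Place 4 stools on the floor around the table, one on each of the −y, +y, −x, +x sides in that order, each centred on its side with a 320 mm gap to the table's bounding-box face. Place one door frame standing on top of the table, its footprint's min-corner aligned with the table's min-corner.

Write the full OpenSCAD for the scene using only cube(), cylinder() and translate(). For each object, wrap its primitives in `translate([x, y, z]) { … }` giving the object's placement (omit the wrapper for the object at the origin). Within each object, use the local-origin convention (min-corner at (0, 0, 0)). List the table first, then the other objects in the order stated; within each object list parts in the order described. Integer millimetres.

translate([0, 0, 708]) cube([826, 841, 41]);
translate([55, 55, 0]) cube([90, 90, 708]);
translate([681, 55, 0]) cube([90, 90, 708]);
translate([55, 696, 0]) cube([90, 90, 708]);
translate([681, 696, 0]) cube([90, 90, 708]);
translate([273, -665, 0]) {
  translate([0, 0, 385]) cube([280, 345, 24]);
  translate([17, 17, 0]) cylinder(h = 385, r = 17);
  translate([263, 17, 0]) cylinder(h = 385, r = 17);
  translate([17, 328, 0]) cylinder(h = 385, r = 17);
  translate([263, 328, 0]) cylinder(h = 385, r = 17);
}
translate([273, 1161, 0]) {
  translate([0, 0, 385]) cube([280, 345, 24]);
  translate([17, 17, 0]) cylinder(h = 385, r = 17);
  translate([263, 17, 0]) cylinder(h = 385, r = 17);
  translate([17, 328, 0]) cylinder(h = 385, r = 17);
  translate([263, 328, 0]) cylinder(h = 385, r = 17);
}
translate([-600, 248, 0]) {
  translate([0, 0, 385]) cube([280, 345, 24]);
  translate([17, 17, 0]) cylinder(h = 385, r = 17);
  translate([263, 17, 0]) cylinder(h = 385, r = 17);
  translate([17, 328, 0]) cylinder(h = 385, r = 17);
  translate([263, 328, 0]) cylinder(h = 385, r = 17);
}
translate([1146, 248, 0]) {
  translate([0, 0, 385]) cube([280, 345, 24]);
  translate([17, 17, 0]) cylinder(h = 385, r = 17);
  translate([263, 17, 0]) cylinder(h = 385, r = 17);
  translate([17, 328, 0]) cylinder(h = 385, r = 17);
  translate([263, 328, 0]) cylinder(h = 385, r = 17);
}
translate([0, 0, 749]) {
  cube([61, 154, 2145]);
  translate([761, 0, 0]) cube([61, 154, 2145]);
  translate([0, 0, 2145]) cube([822, 154, 103]);
}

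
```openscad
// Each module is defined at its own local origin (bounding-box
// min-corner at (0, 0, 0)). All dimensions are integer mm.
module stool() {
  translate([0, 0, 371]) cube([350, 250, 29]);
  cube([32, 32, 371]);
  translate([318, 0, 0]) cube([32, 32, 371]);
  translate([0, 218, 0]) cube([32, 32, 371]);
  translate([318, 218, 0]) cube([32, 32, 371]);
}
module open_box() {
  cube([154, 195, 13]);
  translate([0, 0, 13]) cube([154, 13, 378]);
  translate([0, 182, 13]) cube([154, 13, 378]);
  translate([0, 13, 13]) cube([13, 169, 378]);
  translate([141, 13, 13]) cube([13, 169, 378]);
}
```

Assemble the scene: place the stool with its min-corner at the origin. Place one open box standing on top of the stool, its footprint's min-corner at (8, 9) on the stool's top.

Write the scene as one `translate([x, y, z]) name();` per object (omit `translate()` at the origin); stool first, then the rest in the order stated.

stool();
translate([8, 9, 400]) open_box();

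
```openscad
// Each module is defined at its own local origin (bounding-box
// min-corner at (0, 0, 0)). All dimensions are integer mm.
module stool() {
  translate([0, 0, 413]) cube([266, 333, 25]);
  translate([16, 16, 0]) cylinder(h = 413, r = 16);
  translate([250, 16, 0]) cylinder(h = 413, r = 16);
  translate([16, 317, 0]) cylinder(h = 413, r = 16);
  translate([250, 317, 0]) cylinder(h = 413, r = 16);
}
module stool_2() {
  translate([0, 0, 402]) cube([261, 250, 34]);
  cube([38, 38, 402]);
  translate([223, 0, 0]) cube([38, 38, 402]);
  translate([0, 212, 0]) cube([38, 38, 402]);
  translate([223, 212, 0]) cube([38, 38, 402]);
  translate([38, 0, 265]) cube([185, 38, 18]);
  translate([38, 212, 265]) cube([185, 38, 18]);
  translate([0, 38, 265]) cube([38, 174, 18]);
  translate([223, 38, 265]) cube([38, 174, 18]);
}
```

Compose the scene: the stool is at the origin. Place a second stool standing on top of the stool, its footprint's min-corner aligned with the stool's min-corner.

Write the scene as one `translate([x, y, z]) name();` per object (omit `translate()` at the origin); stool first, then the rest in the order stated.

stool();
translate([0, 0, 438]) stool_2();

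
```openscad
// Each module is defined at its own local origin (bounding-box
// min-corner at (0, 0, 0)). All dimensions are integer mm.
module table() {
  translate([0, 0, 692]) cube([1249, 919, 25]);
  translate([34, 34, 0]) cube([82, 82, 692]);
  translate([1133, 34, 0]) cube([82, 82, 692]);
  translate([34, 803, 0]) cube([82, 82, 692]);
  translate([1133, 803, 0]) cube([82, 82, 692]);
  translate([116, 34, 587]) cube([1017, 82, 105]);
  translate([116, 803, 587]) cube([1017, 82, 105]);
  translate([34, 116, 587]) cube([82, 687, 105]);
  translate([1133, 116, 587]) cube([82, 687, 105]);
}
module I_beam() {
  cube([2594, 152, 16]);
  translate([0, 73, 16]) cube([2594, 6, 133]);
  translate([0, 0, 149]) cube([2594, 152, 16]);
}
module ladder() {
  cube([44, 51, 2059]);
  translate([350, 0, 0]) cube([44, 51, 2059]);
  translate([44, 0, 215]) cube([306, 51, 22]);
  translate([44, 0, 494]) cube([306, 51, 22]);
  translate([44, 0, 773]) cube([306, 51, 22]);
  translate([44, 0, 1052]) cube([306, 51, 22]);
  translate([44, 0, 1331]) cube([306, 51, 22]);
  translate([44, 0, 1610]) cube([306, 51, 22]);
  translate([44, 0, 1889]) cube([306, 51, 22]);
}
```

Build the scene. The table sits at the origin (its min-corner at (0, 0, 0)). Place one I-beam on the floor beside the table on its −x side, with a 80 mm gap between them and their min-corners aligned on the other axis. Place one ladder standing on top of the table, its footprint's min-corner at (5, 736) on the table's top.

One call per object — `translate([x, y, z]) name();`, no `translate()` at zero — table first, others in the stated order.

table();
translate([-2674, 0, 0]) I_beam();
translate([5, 736, 717]) ladder();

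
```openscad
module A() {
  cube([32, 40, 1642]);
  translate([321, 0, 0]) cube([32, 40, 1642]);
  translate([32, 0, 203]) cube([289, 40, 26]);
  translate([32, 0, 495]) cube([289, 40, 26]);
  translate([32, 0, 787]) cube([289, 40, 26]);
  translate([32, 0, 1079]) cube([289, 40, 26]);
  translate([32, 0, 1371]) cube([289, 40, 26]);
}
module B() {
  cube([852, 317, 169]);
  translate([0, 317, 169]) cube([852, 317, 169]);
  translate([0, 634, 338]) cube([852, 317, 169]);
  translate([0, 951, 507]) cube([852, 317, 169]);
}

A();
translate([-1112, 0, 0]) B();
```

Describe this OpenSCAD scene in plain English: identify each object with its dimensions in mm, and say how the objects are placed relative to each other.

A is a straight ladder. Two 32×40 mm vertical rails, 1642 mm tall, stand 353 mm apart (outside-to-outside) with their front faces coplanar on the −y side. 5 rungs, each 40 mm deep and 26 mm tall, span between the inner faces of the rails, front faces flush with the rails. The lowest rung's underside is at z = 203 mm and rungs are spaced 292 mm apart (underside to underside).

B is a straight staircase of 4 solid steps. Each step is 852 mm wide (x), 317 mm deep (y, the going) and 169 mm tall (the rise). The first step rests on the floor; each subsequent step sits one going further in +y and one rise higher in +z, directly behind and above the previous step with no overlap.

The staircase is on the floor beside the ladder on its −x side.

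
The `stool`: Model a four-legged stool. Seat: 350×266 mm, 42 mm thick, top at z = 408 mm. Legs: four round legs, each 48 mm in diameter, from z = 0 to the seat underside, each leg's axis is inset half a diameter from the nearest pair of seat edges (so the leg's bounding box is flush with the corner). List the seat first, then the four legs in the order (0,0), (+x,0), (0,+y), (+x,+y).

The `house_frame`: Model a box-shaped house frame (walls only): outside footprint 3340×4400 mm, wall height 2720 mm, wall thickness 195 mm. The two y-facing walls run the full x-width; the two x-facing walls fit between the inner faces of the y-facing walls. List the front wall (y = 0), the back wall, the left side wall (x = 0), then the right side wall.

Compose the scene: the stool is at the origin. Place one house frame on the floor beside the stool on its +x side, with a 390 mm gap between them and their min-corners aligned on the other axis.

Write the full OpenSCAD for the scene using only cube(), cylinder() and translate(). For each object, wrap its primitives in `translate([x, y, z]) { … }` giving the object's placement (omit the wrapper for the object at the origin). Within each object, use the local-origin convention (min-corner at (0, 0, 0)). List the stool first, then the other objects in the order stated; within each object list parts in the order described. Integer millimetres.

translate([0, 0, 366]) cube([350, 266, 42]);
translate([24, 24, 0]) cylinder(h = 366, r = 24);
translate([326, 24, 0]) cylinder(h = 366, r = 24);
translate([24, 242, 0]) cylinder(h = 366, r = 24);
translate([326, 242, 0]) cylinder(h = 366, r = 24);
translate([740, 0, 0]) {
  cube([3340, 195, 2720]);
  translate([0, 4205, 0]) cube([3340, 195, 2720]);
  translate([0, 195, 0]) cube([195, 4010, 2720]);
  translate([3145, 195, 0]) cube([195, 4010, 2720]);
}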